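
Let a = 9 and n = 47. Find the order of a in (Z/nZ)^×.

Since 9 ∈ (Z/47Z)^×, its order divides φ(47) = 47 − 1 = 46 = 2 · 23.
Divisors of 46: 1, 2, 23, 46.
Evaluate successive powers at the divisors of 46:
9^1 ≡ 9 (mod 47)
9^2 ≡ 34 (mod 47)
9^23 ≡ 1 (mod 47) ✓
Therefore the multiplicative order of 9 modulo 47 is 23.

23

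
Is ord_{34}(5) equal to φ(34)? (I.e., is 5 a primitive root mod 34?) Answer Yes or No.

Yes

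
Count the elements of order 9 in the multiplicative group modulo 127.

6

φ(127) = 127 − 1 = 126 = 2 · 3^2 · 7.
(Z/127Z)^× is cyclic (|G| = 126); a cyclic group of order m has exactly φ(d) elements of each order d | m, and none otherwise.
9 = 3^2 divides 126, and φ(9) = 6.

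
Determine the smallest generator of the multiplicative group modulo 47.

5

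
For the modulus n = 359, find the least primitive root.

7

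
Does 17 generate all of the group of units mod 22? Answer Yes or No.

Yes

φ(22) = φ(2)·φ(11) = 1·10 = 10 = 2 · 5.
17 is a primitive root mod 22 iff 17^(φ(22)/q) ≢ 1 for every prime q | φ(22), i.e. q ∈ {2, 5}.
17^5 ≡ 21 (mod 22)  [q = 2: ≢ 1 ✓]
17^2 ≡ 3 (mod 22)  [q = 5: ≢ 1 ✓]
None equal 1, so ord_22(17) = 10: 17 is a primitive root.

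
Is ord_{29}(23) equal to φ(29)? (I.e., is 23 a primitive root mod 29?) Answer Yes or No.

No

φ(29) = 29 − 1 = 28 = 2^2 · 7.
23 is a primitive root mod 29 iff 23^(φ(29)/q) ≢ 1 for every prime q | φ(29), i.e. q ∈ {2, 7}.
23^14 ≡ 1 (mod 29)  [q = 2: ≡ 1 ✗]
23^4 ≡ 20 (mod 29)  [q = 7: ≢ 1 ✓]
The check at q = 2 fails, so 23 generates a proper subgroup.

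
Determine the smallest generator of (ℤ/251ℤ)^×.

φ(251) = 251 − 1 = 250 = 2 · 5^3.
g is a primitive root iff g^(250/q) ≢ 1 (mod 251) for each prime q ∈ {2, 5}.
g = 2: 2^125 ≡ 250; 2^50 ≡ 1 — hits 1, so not a primitive root.
g = 3: 3^125 ≡ 1 — hits 1, so not a primitive root.
g = 4: 4^125 ≡ 1 — hits 1, so not a primitive root.
g = 5: 5^125 ≡ 1 — hits 1, so not a primitive root.
g = 6: 6^125 ≡ 250; 6^50 ≡ 219 — none is 1, so 6 is a primitive root.
The smallest primitive root modulo 251 is 6.

6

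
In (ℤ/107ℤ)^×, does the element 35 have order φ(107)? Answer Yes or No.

No

φ(107) = 107 − 1 = 106 = 2 · 53.
35 is a primitive root mod 107 iff 35^(φ(107)/q) ≢ 1 for every prime q | φ(107), i.e. q ∈ {2, 53}.
35^53 ≡ 1 (mod 107)  [q = 2: ≡ 1 ✗]
35^2 ≡ 48 (mod 107)  [q = 53: ≢ 1 ✓]
Since 35^53 ≡ 1, the order of 35 divides 53 < 106, so 35 is not a primitive root.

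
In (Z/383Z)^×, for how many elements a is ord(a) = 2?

1

φ(383) = 383 − 1 = 382 = 2 · 191.
Since (Z/383Z)^× is cyclic of order 382, the number of elements of order d is φ(d) when d | 382 and 0 otherwise.
2 | 382, and φ(2) = 2 − 1 = 1.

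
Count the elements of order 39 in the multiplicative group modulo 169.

φ(169) = φ(13^2) = 13·(13−1) = 156 = 2^2 · 3 · 13.
(Z/169Z)^× is cyclic (|G| = 156); a cyclic group of order m has exactly φ(d) elements of each order d | m, and none otherwise.
39 = 3 · 13 divides 156, and φ(39) = 24.

24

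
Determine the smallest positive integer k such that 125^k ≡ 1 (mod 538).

By Lagrange's theorem, ord_538(125) divides φ(538) = φ(2)·φ(269) = 1·268 = 268 = 2^2 · 67.
Divisors of 268: 1, 2, 4, 67, 134, 268.
Evaluate successive powers at the divisors of 268:
125^1 ≡ 125
125^2 ≡ 23
125^4 ≡ 529
125^67 ≡ 1
Hence ord(125) = 67.

67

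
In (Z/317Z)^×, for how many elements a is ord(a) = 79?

78

φ(317) = 317 − 1 = 316 = 2^2 · 79.
(Z/317Z)^× is cyclic (|G| = 316); a cyclic group of order m has exactly φ(d) elements of each order d | m, and none otherwise.
79 | 316, and φ(79) = 79 − 1 = 78.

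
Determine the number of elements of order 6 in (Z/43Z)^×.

2

φ(43) = 43 − 1 = 42 = 2 · 3 · 7.
Since (Z/43Z)^× is cyclic of order 42, the number of elements of order d is φ(d) when d | 42 and 0 otherwise.
6 = 2 · 3 divides 42, and φ(6) = 2.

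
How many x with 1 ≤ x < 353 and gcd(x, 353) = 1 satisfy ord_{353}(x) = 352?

160

φ(353) = 353 − 1 = 352 = 2^5 · 11.
In a cyclic group of order 352, there are φ(d) elements of order d for each divisor d of 352, and zero for non-divisors.
352 = 2^5 · 11 divides 352, and φ(352) = 160.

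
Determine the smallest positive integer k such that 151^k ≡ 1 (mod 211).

35

ord(151) | φ(211) = 211 − 1 = 210 = 2 · 3 · 5 · 7.
Divisors of 210: 1, 2, 3, 5, 6, 7, 10, 14, 15, 21, 30, 35, 42, 70, 105, 210.
Evaluate successive powers at the divisors of 210:
151^1 ≡ 151
151^2 ≡ 13
151^3 ≡ 64
151^5 ≡ 199
151^6 ≡ 87
151^7 ≡ 55
151^10 ≡ 144
151^14 ≡ 71
151^15 ≡ 171
151^21 ≡ 107
151^30 ≡ 123
151^35 ≡ 1
Hence ord(151) = 35.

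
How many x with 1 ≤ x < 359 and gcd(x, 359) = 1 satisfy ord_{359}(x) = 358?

178

φ(359) = 359 − 1 = 358 = 2 · 179.
In a cyclic group of order 358, there are φ(d) elements of order d for each divisor d of 358, and zero for non-divisors.
358 = 2 · 179 divides 358, and φ(358) = 178.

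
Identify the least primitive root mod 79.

φ(79) = 79 − 1 = 78 = 2 · 3 · 13.
g is a primitive root iff g^(78/q) ≢ 1 (mod 79) for each prime q ∈ {2, 3, 13}.
g = 2: 2^39 ≡ 1 — hits 1, so not a primitive root.
g = 3: 3^39 ≡ 78; 3^26 ≡ 23; 3^6 ≡ 18 — none is 1, so 3 is a primitive root.
The smallest primitive root modulo 79 is 3.

3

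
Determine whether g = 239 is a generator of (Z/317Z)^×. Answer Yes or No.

φ(317) = 317 − 1 = 316 = 2^2 · 79.
An element g generates (Z/317Z)^× iff g^(316/q) ≢ 1 (mod 317) for each prime q ∈ {2, 79}.
239^158 ≡ 316 (mod 317)  [q = 2: ≢ 1 ✓]
239^4 ≡ 234 (mod 317)  [q = 79: ≢ 1 ✓]
Every test exponent gives a nontrivial residue, hence 239 generates the full group.

Yes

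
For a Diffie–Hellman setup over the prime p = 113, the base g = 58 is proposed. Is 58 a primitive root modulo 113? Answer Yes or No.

φ(113) = 113 − 1 = 112 = 2^4 · 7.
An element g generates (Z/113Z)^× iff g^(112/q) ≢ 1 (mod 113) for each prime q ∈ {2, 7}.
58^56 ≡ 112 (mod 113)  [q = 2: ≢ 1 ✓]
58^16 ≡ 16 (mod 113)  [q = 7: ≢ 1 ✓]
None equal 1, so ord_113(58) = 112: 58 is a primitive root.

Yes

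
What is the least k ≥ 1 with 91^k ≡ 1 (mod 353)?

88

The order of 91 must divide φ(353) = 353 − 1 = 352 = 2^5 · 11.
Divisors of 352: 1, 2, 4, 8, 11, 16, 22, 32, 44, 88, 176, 352.
Test each divisor d:
91^1 ≡ 91 (mod 353)
91^2 ≡ 162 (mod 353)
91^4 ≡ 122 (mod 353)
91^8 ≡ 58 (mod 353)
91^11 ≡ 70 (mod 353)
91^16 ≡ 187 (mod 353)
91^22 ≡ 311 (mod 353)
91^32 ≡ 22 (mod 353)
91^44 ≡ 352 (mod 353)
91^88 ≡ 1 (mod 353) ✓
So ord_353(91) = 88.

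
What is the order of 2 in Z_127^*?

By Lagrange's theorem, ord_127(2) divides φ(127) = 127 − 1 = 126 = 2 · 3^2 · 7.
Divisors of 126: 1, 2, 3, 6, 7, 9, 14, 18, 21, 42, 63, 126.
Test each divisor d:
2^1 ≡ 2
2^2 ≡ 4
2^3 ≡ 8
2^6 ≡ 64
2^7 ≡ 1
So ord_127(2) = 7.

7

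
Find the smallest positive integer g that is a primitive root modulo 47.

5

φ(47) = 47 − 1 = 46 = 2 · 23.
g is a primitive root iff g^(46/q) ≢ 1 (mod 47) for each prime q ∈ {2, 23}.
g = 2: 2^23 ≡ 1 — hits 1, so not a primitive root.
g = 3: 3^23 ≡ 1 — hits 1, so not a primitive root.
g = 4: 4^23 ≡ 1 — hits 1, so not a primitive root.
g = 5: 5^23 ≡ 46; 5^2 ≡ 25 — none is 1, so 5 is a primitive root.
So 5 is the smallest generator of (Z/47Z)^×.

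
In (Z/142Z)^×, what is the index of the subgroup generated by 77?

2

The order of 77 must divide φ(142) = φ(2)·φ(71) = 1·70 = 70 = 2 · 5 · 7.
Divisors of 70: 1, 2, 5, 7, 10, 14, 35, 70.
Check 77^d mod 142 for each divisor in increasing order:
77^1 ≡ 77 (mod 142)
77^2 ≡ 107 (mod 142)
77^5 ≡ 37 (mod 142)
77^7 ≡ 125 (mod 142)
77^10 ≡ 91 (mod 142)
77^14 ≡ 5 (mod 142)
77^35 ≡ 1 (mod 142) ✓
The order of 77 is 35, so the subgroup it generates has 35 elements.
[(Z/142Z)^× : ⟨77⟩] = 70/35 = 2.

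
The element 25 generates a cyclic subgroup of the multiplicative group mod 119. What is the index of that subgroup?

4

By Lagrange's theorem, ord_119(25) divides φ(119) = φ(7·17) = (7−1)·(17−1) = 6·16 = 96 = 2^5 · 3.
Divisors of 96: 1, 2, 3, 4, 6, 8, 12, 16, 24, 32, 48, 96.
Test each divisor d:
25^1 ≡ 25 (mod 119)
25^2 ≡ 30 (mod 119)
25^3 ≡ 36 (mod 119)
25^4 ≡ 67 (mod 119)
25^6 ≡ 106 (mod 119)
25^8 ≡ 86 (mod 119)
25^12 ≡ 50 (mod 119)
25^16 ≡ 18 (mod 119)
25^24 ≡ 1 (mod 119) ✓
The order of 25 is 24, so the subgroup it generates has 24 elements.
The index is φ(119) / ord(25) = 96 / 24 = 4.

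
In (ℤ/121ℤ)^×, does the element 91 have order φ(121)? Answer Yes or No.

No

φ(121) = φ(11^2) = 11·(11−1) = 110 = 2 · 5 · 11.
91 is a primitive root mod 121 iff 91^(φ(121)/q) ≢ 1 for every prime q | φ(121), i.e. q ∈ {2, 5, 11}.
91^55 ≡ 1 (mod 121)  [q = 2: ≡ 1 ✗]
91^22 ≡ 9 (mod 121)  [q = 5: ≢ 1 ✓]
91^10 ≡ 12 (mod 121)  [q = 11: ≢ 1 ✓]
Since 91^55 ≡ 1, the order of 91 divides 55 < 110, so 91 is not a primitive root.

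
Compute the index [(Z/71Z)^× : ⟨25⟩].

14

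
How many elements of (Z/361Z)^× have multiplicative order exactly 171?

108

φ(361) = φ(19^2) = 19·(19−1) = 342 = 2 · 3^2 · 19.
Since (Z/361Z)^× is cyclic of order 342, the number of elements of order d is φ(d) when d | 342 and 0 otherwise.
171 = 3^2 · 19 divides 342, and φ(171) = 108.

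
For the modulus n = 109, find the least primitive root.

6

φ(109) = 109 − 1 = 108 = 2^2 · 3^3.
g is a primitive root iff g^(108/q) ≢ 1 (mod 109) for each prime q ∈ {2, 3}.
g = 2: 2^54 ≡ 108; 2^36 ≡ 1 — hits 1, so not a primitive root.
g = 3: 3^54 ≡ 1 — hits 1, so not a primitive root.
g = 4: 4^54 ≡ 1 — hits 1, so not a primitive root.
g = 5: 5^54 ≡ 1 — hits 1, so not a primitive root.
g = 6: 6^54 ≡ 108; 6^36 ≡ 63 — none is 1, so 6 is a primitive root.
So 6 is the smallest generator of (Z/109Z)^×.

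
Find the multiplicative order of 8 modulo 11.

10

Since 8 ∈ (Z/11Z)^×, its order divides φ(11) = 11 − 1 = 10 = 2 · 5.
Divisors of 10: 1, 2, 5, 10.
Check 8^d mod 11 for each divisor in increasing order:
8^1 ≡ 8 (mod 11)
8^2 ≡ 9 (mod 11)
8^5 ≡ 10 (mod 11)
8^10 ≡ 1 (mod 11) ✓
Therefore the multiplicative order of 8 modulo 11 is 10.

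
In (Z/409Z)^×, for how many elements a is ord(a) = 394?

0

φ(409) = 409 − 1 = 408 = 2^3 · 3 · 17.
In a cyclic group of order 408, there are φ(d) elements of order d for each divisor d of 408, and zero for non-divisors.
Here 408 is not a multiple of 394, so there are no elements of order 394.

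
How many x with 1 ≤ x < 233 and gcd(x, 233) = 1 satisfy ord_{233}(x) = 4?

φ(233) = 233 − 1 = 232 = 2^3 · 29.
(Z/233Z)^× is cyclic (|G| = 232); a cyclic group of order m has exactly φ(d) elements of each order d | m, and none otherwise.
4 = 2^2 divides 232, and φ(4) = 2.

2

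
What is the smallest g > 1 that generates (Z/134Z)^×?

φ(134) = φ(2)·φ(67) = 1·66 = 66 = 2 · 3 · 11.
Test candidates g = 2, 3, … against the prime factors q ∈ {2, 3, 11} of φ(134): g is a generator iff g^(66/q) ≢ 1 for every such q.
g = 2: gcd(2, 134) = 2 > 1, not a unit — skip.
g = 3: 3^33 ≡ 133; 3^22 ≡ 1 — hits 1, so not a primitive root.
g = 4: gcd(4, 134) = 2 > 1, not a unit — skip.
g = 5: 5^33 ≡ 133; 5^22 ≡ 1 — hits 1, so not a primitive root.
g = 6: gcd(6, 134) = 2 > 1, not a unit — skip.
g = 7: 7^33 ≡ 133; 7^22 ≡ 29; 7^6 ≡ 131 — none is 1, so 7 is a primitive root.
So 7 is the smallest generator of (Z/134Z)^×.

7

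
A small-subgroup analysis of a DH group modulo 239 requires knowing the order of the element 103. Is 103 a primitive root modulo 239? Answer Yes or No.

φ(239) = 239 − 1 = 238 = 2 · 7 · 17.
Test 103^(238/q) mod 239 for each prime factor q of 238:
103^119 ≡ 238 (mod 239)  [q = 2: ≢ 1 ✓]
103^34 ≡ 100 (mod 239)  [q = 7: ≢ 1 ✓]
103^14 ≡ 163 (mod 239)  [q = 17: ≢ 1 ✓]
Every test exponent gives a nontrivial residue, hence 103 generates the full group.

Yes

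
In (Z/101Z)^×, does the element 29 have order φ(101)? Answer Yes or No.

Yes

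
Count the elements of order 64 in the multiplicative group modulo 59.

φ(59) = 59 − 1 = 58 = 2 · 29.
Since (Z/59Z)^× is cyclic of order 58, the number of elements of order d is φ(d) when d | 58 and 0 otherwise.
Since 64 ∤ 58, the count is 0.

0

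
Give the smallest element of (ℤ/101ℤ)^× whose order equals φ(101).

φ(101) = 101 − 1 = 100 = 2^2 · 5^2.
Test candidates g = 2, 3, … against the prime factors q ∈ {2, 5} of φ(101): g is a generator iff g^(100/q) ≢ 1 for every such q.
g = 2: 2^50 ≡ 100; 2^20 ≡ 95 — none is 1, so 2 is a primitive root.
So 2 is the smallest generator of (Z/101Z)^×.

2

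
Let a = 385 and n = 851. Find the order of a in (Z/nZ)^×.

396

By Lagrange's theorem, ord_851(385) divides φ(851) = φ(23·37) = (23−1)·(37−1) = 22·36 = 792 = 2^3 · 3^2 · 11.
Divisors of 792: 1, 2, 3, 4, 6, 8, 9, 11, 12, 18, 22, 24, 33, 36, 44, 66, 72, 88, 99, 132, 198, 264, 396, 792.
Evaluate successive powers at the divisors of 792:
385^1 ≡ 385 (mod 851)
385^2 ≡ 151 (mod 851)
385^3 ≡ 267 (mod 851)
385^4 ≡ 675 (mod 851)
385^6 ≡ 656 (mod 851)
385^8 ≡ 340 (mod 851)
385^9 ≡ 697 (mod 851)
385^11 ≡ 574 (mod 851)
385^12 ≡ 581 (mod 851)
385^18 ≡ 739 (mod 851)
385^22 ≡ 139 (mod 851)
385^24 ≡ 565 (mod 851)
385^33 ≡ 643 (mod 851)
385^36 ≡ 630 (mod 851)
385^44 ≡ 599 (mod 851)
385^66 ≡ 714 (mod 851)
385^72 ≡ 334 (mod 851)
385^88 ≡ 530 (mod 851)
385^99 ≡ 413 (mod 851)
385^132 ≡ 47 (mod 851)
385^198 ≡ 369 (mod 851)
385^264 ≡ 507 (mod 851)
385^396 ≡ 1 (mod 851) ✓
So ord_851(385) = 396.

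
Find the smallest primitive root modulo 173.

2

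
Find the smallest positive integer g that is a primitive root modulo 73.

5

φ(73) = 73 − 1 = 72 = 2^3 · 3^2.
g is a primitive root iff g^(72/q) ≢ 1 (mod 73) for each prime q ∈ {2, 3}.
g = 2: 2^36 ≡ 1 — hits 1, so not a primitive root.
g = 3: 3^36 ≡ 1 — hits 1, so not a primitive root.
g = 4: 4^36 ≡ 1 — hits 1, so not a primitive root.
g = 5: 5^36 ≡ 72; 5^24 ≡ 8 — none is 1, so 5 is a primitive root.
So 5 is the smallest generator of (Z/73Z)^×.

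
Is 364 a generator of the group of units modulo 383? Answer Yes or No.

φ(383) = 383 − 1 = 382 = 2 · 191.
364 is a primitive root mod 383 iff 364^(φ(383)/q) ≢ 1 for every prime q | φ(383), i.e. q ∈ {2, 191}.
364^191 ≡ 382 (mod 383)  [q = 2: ≢ 1 ✓]
364^2 ≡ 361 (mod 383)  [q = 191: ≢ 1 ✓]
None equal 1, so ord_383(364) = 382: 364 is a primitive root.

Yes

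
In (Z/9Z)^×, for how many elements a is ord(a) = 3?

2

φ(9) = φ(3^2) = 3·(3−1) = 6 = 2 · 3.
Since (Z/9Z)^× is cyclic of order 6, the number of elements of order d is φ(d) when d | 6 and 0 otherwise.
3 | 6, and φ(3) = 3 − 1 = 2.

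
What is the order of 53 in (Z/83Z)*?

82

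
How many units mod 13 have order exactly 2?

φ(13) = 13 − 1 = 12 = 2^2 · 3.
In a cyclic group of order 12, there are φ(d) elements of order d for each divisor d of 12, and zero for non-divisors.
2 | 12, and φ(2) = 2 − 1 = 1.

1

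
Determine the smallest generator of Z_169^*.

φ(169) = φ(13^2) = 13·(13−1) = 156 = 2^2 · 3 · 13.
Test candidates g = 2, 3, … against the prime factors q ∈ {2, 3, 13} of φ(169): g is a generator iff g^(156/q) ≢ 1 for every such q.
g = 2: 2^78 ≡ 168; 2^52 ≡ 146; 2^12 ≡ 40 — none is 1, so 2 is a primitive root.
Hence the least primitive root of 169 is 2.

2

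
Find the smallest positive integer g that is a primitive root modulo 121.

2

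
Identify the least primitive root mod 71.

φ(71) = 71 − 1 = 70 = 2 · 5 · 7.
g is a primitive root iff g^(70/q) ≢ 1 (mod 71) for each prime q ∈ {2, 5, 7}.
g = 2: 2^35 ≡ 1 — hits 1, so not a primitive root.
g = 3: 3^35 ≡ 1 — hits 1, so not a primitive root.
g = 4: 4^35 ≡ 1 — hits 1, so not a primitive root.
g = 5: 5^35 ≡ 1 — hits 1, so not a primitive root.
g = 6: 6^35 ≡ 1 — hits 1, so not a primitive root.
g = 7: 7^35 ≡ 70; 7^14 ≡ 54; 7^10 ≡ 45 — none is 1, so 7 is a primitive root.
Hence the least primitive root of 71 is 7.

7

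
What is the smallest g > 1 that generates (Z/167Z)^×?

5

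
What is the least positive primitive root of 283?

φ(283) = 283 − 1 = 282 = 2 · 3 · 47.
g is a primitive root iff g^(282/q) ≢ 1 (mod 283) for each prime q ∈ {2, 3, 47}.
g = 2: 2^141 ≡ 282; 2^94 ≡ 1 — hits 1, so not a primitive root.
g = 3: 3^141 ≡ 282; 3^94 ≡ 238; 3^6 ≡ 163 — none is 1, so 3 is a primitive root.
Hence the least primitive root of 283 is 3.

3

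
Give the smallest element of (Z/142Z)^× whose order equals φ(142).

φ(142) = φ(2)·φ(71) = 1·70 = 70 = 2 · 5 · 7.
g is a primitive root iff g^(70/q) ≢ 1 (mod 142) for each prime q ∈ {2, 5, 7}.
g = 2: gcd(2, 142) = 2 > 1, not a unit — skip.
g = 3: 3^35 ≡ 1 — hits 1, so not a primitive root.
g = 4: gcd(4, 142) = 2 > 1, not a unit — skip.
g = 5: 5^35 ≡ 1 — hits 1, so not a primitive root.
g = 6: gcd(6, 142) = 2 > 1, not a unit — skip.
g = 7: 7^35 ≡ 141; 7^14 ≡ 125; 7^10 ≡ 45 — none is 1, so 7 is a primitive root.
So 7 is the smallest generator of (Z/142Z)^×.

7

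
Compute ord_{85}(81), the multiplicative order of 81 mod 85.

4

By Lagrange's theorem, ord_85(81) divides φ(85) = φ(5·17) = (5−1)·(17−1) = 4·16 = 64 = 2^6.
Divisors of 64: 1, 2, 4, 8, 16, 32, 64.
Check 81^d mod 85 for each divisor in increasing order:
81^1 ≡ 81 (mod 85)
81^2 ≡ 16 (mod 85)
81^4 ≡ 1 (mod 85) ✓
Therefore the multiplicative order of 81 modulo 85 is 4.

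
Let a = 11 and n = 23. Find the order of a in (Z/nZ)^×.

22

Since 11 ∈ (Z/23Z)^×, its order divides φ(23) = 23 − 1 = 22 = 2 · 11.
Divisors of 22: 1, 2, 11, 22.
Check 11^d mod 23 for each divisor in increasing order:
11^1 ≡ 11
11^2 ≡ 6
11^11 ≡ 22
11^22 ≡ 1
Therefore the multiplicative order of 11 modulo 23 is 22.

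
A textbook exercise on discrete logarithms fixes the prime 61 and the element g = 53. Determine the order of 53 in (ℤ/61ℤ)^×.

20

ord(53) | φ(61) = 61 − 1 = 60 = 2^2 · 3 · 5.
Divisors of 60: 1, 2, 3, 4, 5, 6, 10, 12, 15, 20, 30, 60.
Compute 53^d (mod 61) for the divisors d until we hit 1:
53^1 ≡ 53 (mod 61)
53^2 ≡ 3 (mod 61)
53^3 ≡ 37 (mod 61)
53^4 ≡ 9 (mod 61)
53^5 ≡ 50 (mod 61)
53^6 ≡ 27 (mod 61)
53^10 ≡ 60 (mod 61)
53^12 ≡ 58 (mod 61)
53^15 ≡ 11 (mod 61)
53^20 ≡ 1 (mod 61) ✓
The smallest such exponent is 20, so the order of 53 is 20.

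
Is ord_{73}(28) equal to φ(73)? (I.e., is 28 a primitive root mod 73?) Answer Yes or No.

φ(73) = 73 − 1 = 72 = 2^3 · 3^2.
Test 28^(72/q) mod 73 for each prime factor q of 72:
28^36 ≡ 72 (mod 73)  [q = 2: ≢ 1 ✓]
28^24 ≡ 8 (mod 73)  [q = 3: ≢ 1 ✓]
None equal 1, so ord_73(28) = 72: 28 is a primitive root.

Yes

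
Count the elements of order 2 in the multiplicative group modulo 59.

1

φ(59) = 59 − 1 = 58 = 2 · 29.
In a cyclic group of order 58, there are φ(d) elements of order d for each divisor d of 58, and zero for non-divisors.
2 | 58, and φ(2) = 2 − 1 = 1.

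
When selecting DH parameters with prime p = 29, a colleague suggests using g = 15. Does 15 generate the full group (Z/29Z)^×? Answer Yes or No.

Yes

φ(29) = 29 − 1 = 28 = 2^2 · 7.
It suffices to check that the order of 15 is not a proper divisor of 28: compute 15^(28/q) for q ∈ {2, 7}.
15^14 ≡ 28 (mod 29)  [q = 2: ≢ 1 ✓]
15^4 ≡ 20 (mod 29)  [q = 7: ≢ 1 ✓]
None equal 1, so ord_29(15) = 28: 15 is a primitive root.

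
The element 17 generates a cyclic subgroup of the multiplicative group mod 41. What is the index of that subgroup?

1

The order of 17 must divide φ(41) = 41 − 1 = 40 = 2^3 · 5.
Divisors of 40: 1, 2, 4, 5, 8, 10, 20, 40.
Compute 17^d (mod 41) for the divisors d until we hit 1:
17^1 ≡ 17 (mod 41)
17^2 ≡ 2 (mod 41)
17^4 ≡ 4 (mod 41)
17^5 ≡ 27 (mod 41)
17^8 ≡ 16 (mod 41)
17^10 ≡ 32 (mod 41)
17^20 ≡ 40 (mod 41)
17^40 ≡ 1 (mod 41) ✓
The order of 17 is 40, so the subgroup it generates has 40 elements.
The index is φ(41) / ord(17) = 40 / 40 = 1.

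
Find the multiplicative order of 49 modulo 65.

6

ord(49) | φ(65) = φ(5·13) = (5−1)·(13−1) = 4·12 = 48 = 2^4 · 3.
Divisors of 48: 1, 2, 3, 4, 6, 8, 12, 16, 24, 48.
Evaluate successive powers at the divisors of 48:
49^1 ≡ 49
49^2 ≡ 61
49^3 ≡ 64
49^4 ≡ 16
49^6 ≡ 1
So ord_65(49) = 6.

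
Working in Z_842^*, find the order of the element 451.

420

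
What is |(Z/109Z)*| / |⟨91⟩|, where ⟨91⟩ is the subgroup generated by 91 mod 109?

1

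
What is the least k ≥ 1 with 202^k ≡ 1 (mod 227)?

Since 202 ∈ (Z/227Z)^×, its order divides φ(227) = 227 − 1 = 226 = 2 · 113.
Divisors of 226: 1, 2, 113, 226.
Compute 202^d (mod 227) for the divisors d until we hit 1:
202^1 ≡ 202 (mod 227)
202^2 ≡ 171 (mod 227)
202^113 ≡ 226 (mod 227)
202^226 ≡ 1 (mod 227) ✓
The smallest such exponent is 226, so the order of 202 is 226.

226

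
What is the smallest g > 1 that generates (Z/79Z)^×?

φ(79) = 79 − 1 = 78 = 2 · 3 · 13.
Test candidates g = 2, 3, … against the prime factors q ∈ {2, 3, 13} of φ(79): g is a generator iff g^(78/q) ≢ 1 for every such q.
g = 2: 2^39 ≡ 1 — hits 1, so not a primitive root.
g = 3: 3^39 ≡ 78; 3^26 ≡ 23; 3^6 ≡ 18 — none is 1, so 3 is a primitive root.
So 3 is the smallest generator of (Z/79Z)^×.

3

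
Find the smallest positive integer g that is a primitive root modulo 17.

3

φ(17) = 17 − 1 = 16 = 2^4.
g is a primitive root iff g^(16/q) ≢ 1 (mod 17) for each prime q ∈ {2}.
g = 2: 2^8 ≡ 1 — hits 1, so not a primitive root.
g = 3: 3^8 ≡ 16 — none is 1, so 3 is a primitive root.
Hence the least primitive root of 17 is 3.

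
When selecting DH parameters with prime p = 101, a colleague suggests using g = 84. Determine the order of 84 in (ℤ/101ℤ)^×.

5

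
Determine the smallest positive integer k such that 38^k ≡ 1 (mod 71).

ord(38) | φ(71) = 71 − 1 = 70 = 2 · 5 · 7.
Divisors of 70: 1, 2, 5, 7, 10, 14, 35, 70.
Evaluate successive powers at the divisors of 70:
38^1 ≡ 38
38^2 ≡ 24
38^5 ≡ 20
38^7 ≡ 54
38^10 ≡ 45
38^14 ≡ 5
38^35 ≡ 1
So ord_71(38) = 35.

35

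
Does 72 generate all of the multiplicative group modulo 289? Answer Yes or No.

No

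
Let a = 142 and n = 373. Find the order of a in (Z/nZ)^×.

124

ord(142) | φ(373) = 373 − 1 = 372 = 2^2 · 3 · 31.
Divisors of 372: 1, 2, 3, 4, 6, 12, 31, 62, 93, 124, 186, 372.
Test each divisor d:
142^1 ≡ 142
142^2 ≡ 22
142^3 ≡ 140
142^4 ≡ 111
142^6 ≡ 204
142^12 ≡ 213
142^31 ≡ 104
142^62 ≡ 372
142^93 ≡ 269
142^124 ≡ 1
The smallest such exponent is 124, so the order of 142 is 124.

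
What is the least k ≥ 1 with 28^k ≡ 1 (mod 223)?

37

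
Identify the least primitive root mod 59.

2

φ(59) = 59 − 1 = 58 = 2 · 29.
Test candidates g = 2, 3, … against the prime factors q ∈ {2, 29} of φ(59): g is a generator iff g^(58/q) ≢ 1 for every such q.
g = 2: 2^29 ≡ 58; 2^2 ≡ 4 — none is 1, so 2 is a primitive root.
So 2 is the smallest generator of (Z/59Z)^×.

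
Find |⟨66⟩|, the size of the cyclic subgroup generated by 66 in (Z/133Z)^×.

By Lagrange's theorem, ord_133(66) divides φ(133) = φ(7·19) = (7−1)·(19−1) = 6·18 = 108 = 2^2 · 3^3.
Divisors of 108: 1, 2, 3, 4, 6, 9, 12, 18, 27, 36, 54, 108.
Evaluate successive powers at the divisors of 108:
66^1 ≡ 66 (mod 133)
66^2 ≡ 100 (mod 133)
66^3 ≡ 83 (mod 133)
66^4 ≡ 25 (mod 133)
66^6 ≡ 106 (mod 133)
66^9 ≡ 20 (mod 133)
66^12 ≡ 64 (mod 133)
66^18 ≡ 1 (mod 133) ✓
Hence ord(66) = 18.

18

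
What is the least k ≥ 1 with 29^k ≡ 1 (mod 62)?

By Lagrange's theorem, ord_62(29) divides φ(62) = φ(2)·φ(31) = 1·30 = 30 = 2 · 3 · 5.
Divisors of 30: 1, 2, 3, 5, 6, 10, 15, 30.
Evaluate successive powers at the divisors of 30:
29^1 ≡ 29 (mod 62)
29^2 ≡ 35 (mod 62)
29^3 ≡ 23 (mod 62)
29^5 ≡ 61 (mod 62)
29^6 ≡ 33 (mod 62)
29^10 ≡ 1 (mod 62) ✓
The smallest such exponent is 10, so the order of 29 is 10.

10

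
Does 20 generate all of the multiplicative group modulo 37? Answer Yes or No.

φ(37) = 37 − 1 = 36 = 2^2 · 3^2.
Test 20^(36/q) mod 37 for each prime factor q of 36:
20^18 ≡ 36 (mod 37)  [q = 2: ≢ 1 ✓]
20^12 ≡ 26 (mod 37)  [q = 3: ≢ 1 ✓]
None equal 1, so ord_37(20) = 36: 20 is a primitive root.

Yes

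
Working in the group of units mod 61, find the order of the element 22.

Since 22 ∈ (Z/61Z)^×, its order divides φ(61) = 61 − 1 = 60 = 2^2 · 3 · 5.
Divisors of 60: 1, 2, 3, 4, 5, 6, 10, 12, 15, 20, 30, 60.
Compute 22^d (mod 61) for the divisors d until we hit 1:
22^1 ≡ 22
22^2 ≡ 57
22^3 ≡ 34
22^4 ≡ 16
22^5 ≡ 47
22^6 ≡ 58
22^10 ≡ 13
22^12 ≡ 9
22^15 ≡ 1
Hence ord(22) = 15.

15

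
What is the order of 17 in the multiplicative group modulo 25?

20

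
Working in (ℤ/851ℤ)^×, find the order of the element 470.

66

Since 470 ∈ (Z/851Z)^×, its order divides φ(851) = φ(23·37) = (23−1)·(37−1) = 22·36 = 792 = 2^3 · 3^2 · 11.
Divisors of 792: 1, 2, 3, 4, 6, 8, 9, 11, 12, 18, 22, 24, 33, 36, 44, 66, 72, 88, 99, 132, 198, 264, 396, 792.
Compute 470^d (mod 851) for the divisors d until we hit 1:
470^1 ≡ 470
470^2 ≡ 491
470^3 ≡ 149
470^4 ≡ 248
470^6 ≡ 75
470^8 ≡ 232
470^9 ≡ 112
470^11 ≡ 528
470^12 ≡ 519
470^18 ≡ 630
470^22 ≡ 507
470^24 ≡ 445
470^33 ≡ 482
470^36 ≡ 334
470^44 ≡ 47
470^66 ≡ 1
Hence ord(470) = 66.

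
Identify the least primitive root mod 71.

φ(71) = 71 − 1 = 70 = 2 · 5 · 7.
Test candidates g = 2, 3, … against the prime factors q ∈ {2, 5, 7} of φ(71): g is a generator iff g^(70/q) ≢ 1 for every such q.
g = 2: 2^35 ≡ 1 — hits 1, so not a primitive root.
g = 3: 3^35 ≡ 1 — hits 1, so not a primitive root.
g = 4: 4^35 ≡ 1 — hits 1, so not a primitive root.
g = 5: 5^35 ≡ 1 — hits 1, so not a primitive root.
g = 6: 6^35 ≡ 1 — hits 1, so not a primitive root.
g = 7: 7^35 ≡ 70; 7^14 ≡ 54; 7^10 ≡ 45 — none is 1, so 7 is a primitive root.
Hence the least primitive root of 71 is 7.

7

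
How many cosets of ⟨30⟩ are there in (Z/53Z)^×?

13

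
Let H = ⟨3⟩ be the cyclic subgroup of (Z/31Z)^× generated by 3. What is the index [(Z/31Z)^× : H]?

1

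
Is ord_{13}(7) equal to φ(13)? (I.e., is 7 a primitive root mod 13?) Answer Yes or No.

φ(13) = 13 − 1 = 12 = 2^2 · 3.
7 is a primitive root mod 13 iff 7^(φ(13)/q) ≢ 1 for every prime q | φ(13), i.e. q ∈ {2, 3}.
7^6 ≡ 12 (mod 13)  [q = 2: ≢ 1 ✓]
7^4 ≡ 9 (mod 13)  [q = 3: ≢ 1 ✓]
All checks pass, so 7 has order 12 and is a primitive root modulo 13.

Yes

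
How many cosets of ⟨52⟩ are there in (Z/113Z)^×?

2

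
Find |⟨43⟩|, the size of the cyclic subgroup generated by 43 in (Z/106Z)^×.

ord(43) | φ(106) = φ(2)·φ(53) = 1·52 = 52 = 2^2 · 13.
Divisors of 52: 1, 2, 4, 13, 26, 52.
Check 43^d mod 106 for each divisor in increasing order:
43^1 ≡ 43 (mod 106)
43^2 ≡ 47 (mod 106)
43^4 ≡ 89 (mod 106)
43^13 ≡ 105 (mod 106)
43^26 ≡ 1 (mod 106) ✓
Hence ord(43) = 26.

26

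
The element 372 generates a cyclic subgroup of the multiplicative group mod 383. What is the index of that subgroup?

2

The order of 372 must divide φ(383) = 383 − 1 = 382 = 2 · 191.
Divisors of 382: 1, 2, 191, 382.
Test each divisor d:
372^1 ≡ 372 (mod 383)
372^2 ≡ 121 (mod 383)
372^191 ≡ 1 (mod 383) ✓
So ord_383(372) = 191, hence |⟨372⟩| = 191.
Index = |(Z/383Z)^×| / |⟨372⟩| = 382 / 191 = 2.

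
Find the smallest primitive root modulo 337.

φ(337) = 337 − 1 = 336 = 2^4 · 3 · 7.
g is a primitive root iff g^(336/q) ≢ 1 (mod 337) for each prime q ∈ {2, 3, 7}.
g = 2: 2^168 ≡ 1 — hits 1, so not a primitive root.
g = 3: 3^168 ≡ 1 — hits 1, so not a primitive root.
g = 4: 4^168 ≡ 1 — hits 1, so not a primitive root.
g = 5: 5^168 ≡ 336; 5^112 ≡ 1 — hits 1, so not a primitive root.
g = 6: 6^168 ≡ 1 — hits 1, so not a primitive root.
g = 7: 7^168 ≡ 1 — hits 1, so not a primitive root.
g = 8: 8^168 ≡ 1 — hits 1, so not a primitive root.
g = 9: 9^168 ≡ 1 — hits 1, so not a primitive root.
g = 10: 10^168 ≡ 336; 10^112 ≡ 128; 10^48 ≡ 175 — none is 1, so 10 is a primitive root.
Hence the least primitive root of 337 is 10.

10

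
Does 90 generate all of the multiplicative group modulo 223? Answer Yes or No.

φ(223) = 223 − 1 = 222 = 2 · 3 · 37.
An element g generates (Z/223Z)^× iff g^(222/q) ≢ 1 (mod 223) for each prime q ∈ {2, 3, 37}.
90^111 ≡ 222 (mod 223)  [q = 2: ≢ 1 ✓]
90^74 ≡ 183 (mod 223)  [q = 3: ≢ 1 ✓]
90^6 ≡ 169 (mod 223)  [q = 37: ≢ 1 ✓]
None equal 1, so ord_223(90) = 222: 90 is a primitive root.

Yes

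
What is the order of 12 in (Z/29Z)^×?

ord(12) | φ(29) = 29 − 1 = 28 = 2^2 · 7.
Divisors of 28: 1, 2, 4, 7, 14, 28.
Compute 12^d (mod 29) for the divisors d until we hit 1:
12^1 ≡ 12 (mod 29)
12^2 ≡ 28 (mod 29)
12^4 ≡ 1 (mod 29) ✓
The smallest such exponent is 4, so the order of 12 is 4.

4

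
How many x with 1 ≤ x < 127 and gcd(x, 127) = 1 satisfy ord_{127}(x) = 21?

12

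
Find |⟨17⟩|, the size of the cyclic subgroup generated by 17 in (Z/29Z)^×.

By Lagrange's theorem, ord_29(17) divides φ(29) = 29 − 1 = 28 = 2^2 · 7.
Divisors of 28: 1, 2, 4, 7, 14, 28.
Evaluate successive powers at the divisors of 28:
17^1 ≡ 17 (mod 29)
17^2 ≡ 28 (mod 29)
17^4 ≡ 1 (mod 29) ✓
Therefore the multiplicative order of 17 modulo 29 is 4.

4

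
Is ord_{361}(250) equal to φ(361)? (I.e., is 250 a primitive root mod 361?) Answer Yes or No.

φ(361) = φ(19^2) = 19·(19−1) = 342 = 2 · 3^2 · 19.
Test 250^(342/q) mod 361 for each prime factor q of 342:
250^171 ≡ 360 (mod 361)  [q = 2: ≢ 1 ✓]
250^114 ≡ 292 (mod 361)  [q = 3: ≢ 1 ✓]
250^18 ≡ 20 (mod 361)  [q = 19: ≢ 1 ✓]
Every test exponent gives a nontrivial residue, hence 250 generates the full group.

Yes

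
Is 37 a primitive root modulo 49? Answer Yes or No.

φ(49) = φ(7^2) = 7·(7−1) = 42 = 2 · 3 · 7.
An element g generates (Z/49Z)^× iff g^(42/q) ≢ 1 (mod 49) for each prime q ∈ {2, 3, 7}.
37^21 ≡ 1 (mod 49)  [q = 2: ≡ 1 ✗]
37^14 ≡ 18 (mod 49)  [q = 3: ≢ 1 ✓]
37^6 ≡ 22 (mod 49)  [q = 7: ≢ 1 ✓]
37^21 ≡ 1 shows ord(37) | 21, strictly less than φ(49); not a primitive root.

No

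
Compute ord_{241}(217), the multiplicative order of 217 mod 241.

30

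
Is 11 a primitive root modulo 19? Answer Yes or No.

No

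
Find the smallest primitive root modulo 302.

7

φ(302) = φ(2)·φ(151) = 1·150 = 150 = 2 · 3 · 5^2.
Test candidates g = 2, 3, … against the prime factors q ∈ {2, 3, 5} of φ(302): g is a generator iff g^(150/q) ≢ 1 for every such q.
g = 2: gcd(2, 302) = 2 > 1, not a unit — skip.
g = 3: 3^75 ≡ 301; 3^50 ≡ 1 — hits 1, so not a primitive root.
g = 4: gcd(4, 302) = 2 > 1, not a unit — skip.
g = 5: 5^75 ≡ 1 — hits 1, so not a primitive root.
g = 6: gcd(6, 302) = 2 > 1, not a unit — skip.
g = 7: 7^75 ≡ 301; 7^50 ≡ 183; 7^30 ≡ 159 — none is 1, so 7 is a primitive root.
So 7 is the smallest generator of (Z/302Z)^×.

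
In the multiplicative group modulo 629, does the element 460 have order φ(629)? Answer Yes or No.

629 = 17 · 37 is a product of two distinct odd primes, so (Z/629Z)^× ≅ (Z/17Z)^× × (Z/37Z)^× is not cyclic.
No primitive root modulo 629 exists; in particular 460 is not one.

No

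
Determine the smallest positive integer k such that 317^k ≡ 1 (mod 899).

420

Since 317 ∈ (Z/899Z)^×, its order divides φ(899) = φ(29·31) = (29−1)·(31−1) = 28·30 = 840 = 2^3 · 3 · 5 · 7.
Divisors of 840: 1, 2, 3, 4, 5, 6, 7, 8, 10, 12, 14, 15, 20, 21, 24, 28, 30, 35, 40, 42, 56, 60, 70, 84, 105, 120, 140, 168, 210, 280, 420, 840.
Compute 317^d (mod 899) for the divisors d until we hit 1:
317^1 ≡ 317 (mod 899)
317^2 ≡ 700 (mod 899)
317^3 ≡ 746 (mod 899)
317^4 ≡ 45 (mod 899)
317^5 ≡ 780 (mod 899)
317^6 ≡ 35 (mod 899)
317^7 ≡ 307 (mod 899)
317^8 ≡ 227 (mod 899)
317^10 ≡ 676 (mod 899)
317^12 ≡ 326 (mod 899)
317^14 ≡ 753 (mod 899)
317^15 ≡ 466 (mod 899)
317^20 ≡ 284 (mod 899)
317^21 ≡ 128 (mod 899)
317^24 ≡ 194 (mod 899)
317^28 ≡ 639 (mod 899)
317^30 ≡ 497 (mod 899)
317^35 ≡ 191 (mod 899)
317^40 ≡ 645 (mod 899)
317^42 ≡ 202 (mod 899)
317^56 ≡ 175 (mod 899)
317^60 ≡ 683 (mod 899)
317^70 ≡ 521 (mod 899)
317^84 ≡ 349 (mod 899)
317^105 ≡ 621 (mod 899)
317^120 ≡ 807 (mod 899)
317^140 ≡ 842 (mod 899)
317^168 ≡ 436 (mod 899)
317^210 ≡ 869 (mod 899)
317^280 ≡ 552 (mod 899)
317^420 ≡ 1 (mod 899) ✓
Therefore the multiplicative order of 317 modulo 899 is 420.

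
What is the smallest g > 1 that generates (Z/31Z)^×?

φ(31) = 31 − 1 = 30 = 2 · 3 · 5.
g is a primitive root iff g^(30/q) ≢ 1 (mod 31) for each prime q ∈ {2, 3, 5}.
g = 2: 2^15 ≡ 1 — hits 1, so not a primitive root.
g = 3: 3^15 ≡ 30; 3^10 ≡ 25; 3^6 ≡ 16 — none is 1, so 3 is a primitive root.
The smallest primitive root modulo 31 is 3.

3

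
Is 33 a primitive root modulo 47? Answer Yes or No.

φ(47) = 47 − 1 = 46 = 2 · 23.
It suffices to check that the order of 33 is not a proper divisor of 46: compute 33^(46/q) for q ∈ {2, 23}.
33^23 ≡ 46 (mod 47)  [q = 2: ≢ 1 ✓]
33^2 ≡ 8 (mod 47)  [q = 23: ≢ 1 ✓]
Every test exponent gives a nontrivial residue, hence 33 generates the full group.

Yes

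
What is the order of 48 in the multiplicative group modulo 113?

16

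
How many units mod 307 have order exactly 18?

φ(307) = 307 − 1 = 306 = 2 · 3^2 · 17.
In a cyclic group of order 306, there are φ(d) elements of order d for each divisor d of 306, and zero for non-divisors.
18 = 2 · 3^2 divides 306, and φ(18) = 6.

6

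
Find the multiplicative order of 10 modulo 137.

Since 10 ∈ (Z/137Z)^×, its order divides φ(137) = 137 − 1 = 136 = 2^3 · 17.
Divisors of 136: 1, 2, 4, 8, 17, 34, 68, 136.
Evaluate successive powers at the divisors of 136:
10^1 ≡ 10 (mod 137)
10^2 ≡ 100 (mod 137)
10^4 ≡ 136 (mod 137)
10^8 ≡ 1 (mod 137) ✓
So ord_137(10) = 8.

8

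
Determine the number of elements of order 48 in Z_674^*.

φ(674) = φ(2)·φ(337) = 1·336 = 336 = 2^4 · 3 · 7.
(Z/674Z)^× is cyclic (|G| = 336); a cyclic group of order m has exactly φ(d) elements of each order d | m, and none otherwise.
48 = 2^4 · 3 divides 336, and φ(48) = 16.

16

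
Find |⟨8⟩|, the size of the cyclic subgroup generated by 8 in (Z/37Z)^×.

12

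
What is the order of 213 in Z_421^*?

420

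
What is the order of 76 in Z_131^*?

130

The order of 76 must divide φ(131) = 131 − 1 = 130 = 2 · 5 · 13.
Divisors of 130: 1, 2, 5, 10, 13, 26, 65, 130.
Evaluate successive powers at the divisors of 130:
76^1 ≡ 76
76^2 ≡ 12
76^5 ≡ 71
76^10 ≡ 63
76^13 ≡ 78
76^26 ≡ 58
76^65 ≡ 130
76^130 ≡ 1
The smallest such exponent is 130, so the order of 76 is 130.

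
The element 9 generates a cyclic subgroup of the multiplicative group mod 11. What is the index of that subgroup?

2

The order of 9 must divide φ(11) = 11 − 1 = 10 = 2 · 5.
Divisors of 10: 1, 2, 5, 10.
Compute 9^d (mod 11) for the divisors d until we hit 1:
9^1 ≡ 9 (mod 11)
9^2 ≡ 4 (mod 11)
9^5 ≡ 1 (mod 11) ✓
The order of 9 is 5, so the subgroup it generates has 5 elements.
[(Z/11Z)^× : ⟨9⟩] = 10/5 = 2.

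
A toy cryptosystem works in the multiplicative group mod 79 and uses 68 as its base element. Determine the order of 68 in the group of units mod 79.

The order of 68 must divide φ(79) = 79 − 1 = 78 = 2 · 3 · 13.
Divisors of 78: 1, 2, 3, 6, 13, 26, 39, 78.
Test each divisor d:
68^1 ≡ 68
68^2 ≡ 42
68^3 ≡ 12
68^6 ≡ 65
68^13 ≡ 56
68^26 ≡ 55
68^39 ≡ 78
68^78 ≡ 1
The smallest such exponent is 78, so the order of 68 is 78.

78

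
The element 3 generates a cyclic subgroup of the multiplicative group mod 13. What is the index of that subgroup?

4

The order of 3 must divide φ(13) = 13 − 1 = 12 = 2^2 · 3.
Divisors of 12: 1, 2, 3, 4, 6, 12.
Test each divisor d:
3^1 ≡ 3 (mod 13)
3^2 ≡ 9 (mod 13)
3^3 ≡ 1 (mod 13) ✓
So ord_13(3) = 3, hence |⟨3⟩| = 3.
Index = |(Z/13Z)^×| / |⟨3⟩| = 12 / 3 = 4.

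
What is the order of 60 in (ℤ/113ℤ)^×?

The order of 60 must divide φ(113) = 113 − 1 = 112 = 2^4 · 7.
Divisors of 112: 1, 2, 4, 7, 8, 14, 16, 28, 56, 112.
Evaluate successive powers at the divisors of 112:
60^1 ≡ 60
60^2 ≡ 97
60^4 ≡ 30
60^7 ≡ 15
60^8 ≡ 109
60^14 ≡ 112
60^16 ≡ 16
60^28 ≡ 1
So ord_113(60) = 28.

28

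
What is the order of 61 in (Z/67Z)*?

66

The order of 61 must divide φ(67) = 67 − 1 = 66 = 2 · 3 · 11.
Divisors of 66: 1, 2, 3, 6, 11, 22, 33, 66.
Compute 61^d (mod 67) for the divisors d until we hit 1:
61^1 ≡ 61 (mod 67)
61^2 ≡ 36 (mod 67)
61^3 ≡ 52 (mod 67)
61^6 ≡ 24 (mod 67)
61^11 ≡ 38 (mod 67)
61^22 ≡ 37 (mod 67)
61^33 ≡ 66 (mod 67)
61^66 ≡ 1 (mod 67) ✓
Therefore the multiplicative order of 61 modulo 67 is 66.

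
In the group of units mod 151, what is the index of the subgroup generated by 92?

15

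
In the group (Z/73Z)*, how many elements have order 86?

φ(73) = 73 − 1 = 72 = 2^3 · 3^2.
(Z/73Z)^× is cyclic (|G| = 72); a cyclic group of order m has exactly φ(d) elements of each order d | m, and none otherwise.
86 does not divide 72, so no element of (Z/73Z)^× has order 86.

0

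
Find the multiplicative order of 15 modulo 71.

By Lagrange's theorem, ord_71(15) divides φ(71) = 71 − 1 = 70 = 2 · 5 · 7.
Divisors of 70: 1, 2, 5, 7, 10, 14, 35, 70.
Evaluate successive powers at the divisors of 70:
15^1 ≡ 15
15^2 ≡ 12
15^5 ≡ 30
15^7 ≡ 5
15^10 ≡ 48
15^14 ≡ 25
15^35 ≡ 1
Therefore the multiplicative order of 15 modulo 71 is 35.

35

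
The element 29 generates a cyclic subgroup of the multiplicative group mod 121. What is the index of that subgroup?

Since 29 ∈ (Z/121Z)^×, its order divides φ(121) = φ(11^2) = 11·(11−1) = 110 = 2 · 5 · 11.
Divisors of 110: 1, 2, 5, 10, 11, 22, 55, 110.
Check 29^d mod 121 for each divisor in increasing order:
29^1 ≡ 29
29^2 ≡ 115
29^5 ≡ 76
29^10 ≡ 89
29^11 ≡ 40
29^22 ≡ 27
29^55 ≡ 120
29^110 ≡ 1
So ord_121(29) = 110, hence |⟨29⟩| = 110.
[(Z/121Z)^× : ⟨29⟩] = 110/110 = 1.

1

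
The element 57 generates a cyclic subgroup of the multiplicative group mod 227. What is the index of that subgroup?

2

ord(57) | φ(227) = 227 − 1 = 226 = 2 · 113.
Divisors of 226: 1, 2, 113, 226.
Test each divisor d:
57^1 ≡ 57 (mod 227)
57^2 ≡ 71 (mod 227)
57^113 ≡ 1 (mod 227) ✓
The order of 57 is 113, so the subgroup it generates has 113 elements.
The index is φ(227) / ord(57) = 226 / 113 = 2.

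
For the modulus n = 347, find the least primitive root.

φ(347) = 347 − 1 = 346 = 2 · 173.
Test candidates g = 2, 3, … against the prime factors q ∈ {2, 173} of φ(347): g is a generator iff g^(346/q) ≢ 1 for every such q.
g = 2: 2^173 ≡ 346; 2^2 ≡ 4 — none is 1, so 2 is a primitive root.
So 2 is the smallest generator of (Z/347Z)^×.

2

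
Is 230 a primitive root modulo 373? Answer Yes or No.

Yes

φ(373) = 373 − 1 = 372 = 2^2 · 3 · 31.
Test 230^(372/q) mod 373 for each prime factor q of 372:
230^186 ≡ 372 (mod 373)  [q = 2: ≢ 1 ✓]
230^124 ≡ 88 (mod 373)  [q = 3: ≢ 1 ✓]
230^12 ≡ 109 (mod 373)  [q = 31: ≢ 1 ✓]
Every test exponent gives a nontrivial residue, hence 230 generates the full group.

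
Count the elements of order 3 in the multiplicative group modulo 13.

φ(13) = 13 − 1 = 12 = 2^2 · 3.
In a cyclic group of order 12, there are φ(d) elements of order d for each divisor d of 12, and zero for non-divisors.
3 | 12, and φ(3) = 3 − 1 = 2.

2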